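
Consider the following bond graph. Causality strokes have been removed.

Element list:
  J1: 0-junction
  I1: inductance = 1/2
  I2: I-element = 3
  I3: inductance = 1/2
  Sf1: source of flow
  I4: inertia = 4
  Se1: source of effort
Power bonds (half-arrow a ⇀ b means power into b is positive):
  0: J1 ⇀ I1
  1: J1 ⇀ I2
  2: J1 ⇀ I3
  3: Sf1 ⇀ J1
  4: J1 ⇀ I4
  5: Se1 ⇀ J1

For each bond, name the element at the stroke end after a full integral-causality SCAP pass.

#3 stroke→Sf1  (Sf1: flow source, stroke at near end)
#5 stroke→J1  (Se1 (Se) sets effort on bond)
#0 stroke→I1  (common-e at J1 fixed by 5)
#1 stroke→I2  (0-jn J1 has e-setter on 5)
#2 stroke→I3  (J1 effort already set via bond 5)
#4 stroke→I4  (common-e at J1 fixed by 5)

#0 →I1
#1 →I2
#2 →I3
#3 →Sf1
#4 →I4
#5 →J1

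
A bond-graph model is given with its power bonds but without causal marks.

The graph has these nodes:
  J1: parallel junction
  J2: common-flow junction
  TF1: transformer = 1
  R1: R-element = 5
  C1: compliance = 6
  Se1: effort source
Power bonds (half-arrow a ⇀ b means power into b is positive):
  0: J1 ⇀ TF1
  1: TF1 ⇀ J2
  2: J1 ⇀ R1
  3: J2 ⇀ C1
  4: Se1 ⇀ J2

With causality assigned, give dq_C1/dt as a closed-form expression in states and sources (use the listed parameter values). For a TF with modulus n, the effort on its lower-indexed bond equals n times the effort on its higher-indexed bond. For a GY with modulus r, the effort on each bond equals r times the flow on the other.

dq_C1/dt = E_Se1/5 - q_C1/30

bond 4 stroke at J2  (Se1 (Se) sets effort on bond)
bond 3 stroke at J2  (C1 outputs effort q/C1)
bond 1 stroke at TF1  (only one flow-in slot at J2)
bond 0 stroke at J1  (TF1 one-in-one-out from 1)
bond 2 stroke at R1  (J1 effort already set via bond 0)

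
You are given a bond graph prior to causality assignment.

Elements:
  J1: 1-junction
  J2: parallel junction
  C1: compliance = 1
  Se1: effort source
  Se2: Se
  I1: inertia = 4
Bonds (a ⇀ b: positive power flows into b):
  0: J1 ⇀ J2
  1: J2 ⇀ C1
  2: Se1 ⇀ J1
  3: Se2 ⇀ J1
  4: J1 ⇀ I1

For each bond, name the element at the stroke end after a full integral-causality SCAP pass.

bond 2 →J1  (Se1 fixes effort; stroke away)
bond 3 →J1  (Se2 (Se) sets effort on bond)
bond 1 →J2  (C1: C, integral causality)
bond 0 →J1  (J2: bond 1 brought effort, rest push out)
bond 4 →I1  (closing 1-jn rule on J1)

#0 →J1
#1 →J2
#2 →J1
#3 →J1
#4 →I1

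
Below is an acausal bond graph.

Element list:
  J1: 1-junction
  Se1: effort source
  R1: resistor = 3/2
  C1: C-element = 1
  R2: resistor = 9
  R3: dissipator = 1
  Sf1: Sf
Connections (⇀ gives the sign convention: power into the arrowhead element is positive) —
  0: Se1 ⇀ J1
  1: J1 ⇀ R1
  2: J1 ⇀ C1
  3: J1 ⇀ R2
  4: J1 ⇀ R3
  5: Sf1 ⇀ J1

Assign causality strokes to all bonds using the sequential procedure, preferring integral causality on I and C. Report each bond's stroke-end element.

bond 0 →J1
bond 1 →J1
bond 2 →J1
bond 3 →J1
bond 4 →J1
bond 5 →Sf1

β0 →J1  (Se1 fixes effort; stroke away)
β5 →Sf1  (Sf1 fixes flow; stroke at Sf1)
β1 →J1  (common-f at J1 fixed by 5)
β2 →J1  (1-jn J1 has f-setter on 5)
β3 →J1  (1-jn J1 has f-setter on 5)
β4 →J1  (J1 flow already set via bond 5)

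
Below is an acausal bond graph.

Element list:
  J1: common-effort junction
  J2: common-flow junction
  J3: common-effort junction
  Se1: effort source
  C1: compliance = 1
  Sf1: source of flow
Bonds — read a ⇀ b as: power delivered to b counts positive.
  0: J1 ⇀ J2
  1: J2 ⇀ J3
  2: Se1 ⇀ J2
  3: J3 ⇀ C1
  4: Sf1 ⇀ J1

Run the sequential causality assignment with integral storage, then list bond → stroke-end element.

#2 →J2  (source Se1 imposes e)
#4 →Sf1  (source Sf1 imposes f)
#0 →J1  (J1: last free bond brings effort in)
#1 →J2  (1-jn J2 has f-setter on 0)
#3 →J3  (J3 needs exactly one e-in)

β0 stroke→J1
β1 stroke→J2
β2 stroke→J2
β3 stroke→J3
β4 stroke→Sf1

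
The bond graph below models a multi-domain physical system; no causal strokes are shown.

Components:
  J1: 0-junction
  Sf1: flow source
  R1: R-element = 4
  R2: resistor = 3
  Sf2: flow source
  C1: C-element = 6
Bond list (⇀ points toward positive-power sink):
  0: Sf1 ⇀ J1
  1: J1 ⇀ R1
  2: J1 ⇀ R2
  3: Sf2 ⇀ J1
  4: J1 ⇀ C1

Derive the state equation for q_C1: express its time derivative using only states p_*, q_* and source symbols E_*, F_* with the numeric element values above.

dq_C1/dt = F_Sf1 + F_Sf2 - 7*q_C1/72

#0 stroke at Sf1  (source Sf1 imposes f)
#3 stroke at Sf2  (Sf2 (Sf) sets flow on bond)
#4 stroke at J1  (prefer integral on C1)
#1 stroke at R1  (J1 effort already set via bond 4)
#2 stroke at R2  (J1: bond 4 brought effort, rest push out)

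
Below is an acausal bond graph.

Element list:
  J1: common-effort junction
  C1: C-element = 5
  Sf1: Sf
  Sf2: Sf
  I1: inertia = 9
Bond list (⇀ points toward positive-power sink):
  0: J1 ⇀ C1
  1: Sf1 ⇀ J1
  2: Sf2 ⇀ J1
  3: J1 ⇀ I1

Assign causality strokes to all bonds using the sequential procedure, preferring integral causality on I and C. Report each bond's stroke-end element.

β1 stroke→Sf1  (Sf1 fixes flow; stroke at Sf1)
β2 stroke→Sf2  (Sf2 fixes flow; stroke at Sf2)
β0 stroke→J1  (C1: C, integral causality)
β3 stroke→I1  (J1: bond 0 brought effort, rest push out)

b0 →J1
b1 →Sf1
b2 →Sf2
b3 →I1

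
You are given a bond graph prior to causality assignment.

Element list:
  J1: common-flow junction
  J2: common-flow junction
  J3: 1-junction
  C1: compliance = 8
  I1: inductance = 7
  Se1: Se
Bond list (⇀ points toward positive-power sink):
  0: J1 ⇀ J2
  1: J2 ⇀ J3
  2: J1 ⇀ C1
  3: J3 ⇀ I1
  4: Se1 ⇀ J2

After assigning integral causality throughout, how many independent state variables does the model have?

β4 stroke→J2  (source Se1 imposes e)
β2 stroke→J1  (C1: C, integral causality)
β0 stroke→J2  (only one flow-in slot at J1)
β1 stroke→J3  (only one flow-in slot at J2)
β3 stroke→I1  (J3 needs exactly one f-in)

2  (C1, I1 all integral)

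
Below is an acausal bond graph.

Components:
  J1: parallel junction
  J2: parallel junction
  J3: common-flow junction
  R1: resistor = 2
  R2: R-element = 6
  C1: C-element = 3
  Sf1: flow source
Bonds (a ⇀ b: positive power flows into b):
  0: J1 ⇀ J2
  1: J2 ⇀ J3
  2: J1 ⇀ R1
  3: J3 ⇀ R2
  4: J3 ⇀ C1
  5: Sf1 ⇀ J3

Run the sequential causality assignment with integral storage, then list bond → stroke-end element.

bond 0 stroke at J2
bond 1 stroke at J3
bond 2 stroke at J1
bond 3 stroke at J3
bond 4 stroke at J3
bond 5 stroke at Sf1

b5 stroke at Sf1  (Sf1: flow source, stroke at near end)
b1 stroke at J3  (common-f at J3 fixed by 5)
b3 stroke at J3  (J3 flow already set via bond 5)
b4 stroke at J3  (J3: bond 5 brought flow, rest push out)
b0 stroke at J2  (J2 needs exactly one e-in)
b2 stroke at J1  (closing 0-jn rule on J1)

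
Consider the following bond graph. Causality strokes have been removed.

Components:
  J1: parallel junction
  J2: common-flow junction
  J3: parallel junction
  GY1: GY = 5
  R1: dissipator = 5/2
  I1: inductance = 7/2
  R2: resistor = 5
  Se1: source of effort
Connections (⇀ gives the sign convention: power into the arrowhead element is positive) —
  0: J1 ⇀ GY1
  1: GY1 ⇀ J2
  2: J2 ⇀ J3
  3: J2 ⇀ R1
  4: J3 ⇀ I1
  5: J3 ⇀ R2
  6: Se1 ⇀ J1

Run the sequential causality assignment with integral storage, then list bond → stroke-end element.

β0 |GY1
β1 |GY1
β2 |J2
β3 |J2
β4 |I1
β5 |J3
β6 |J1

b6 |J1  (Se1 (Se) sets effort on bond)
b0 |GY1  (0-jn J1 has e-setter on 6)
b1 |GY1  (through GY1, causality inverts; strokes same side of GY1)
b2 |J2  (J2 flow already set via bond 1)
b3 |J2  (common-f at J2 fixed by 1)
b4 |I1  (prefer integral on I1)
b5 |J3  (closing 0-jn rule on J3)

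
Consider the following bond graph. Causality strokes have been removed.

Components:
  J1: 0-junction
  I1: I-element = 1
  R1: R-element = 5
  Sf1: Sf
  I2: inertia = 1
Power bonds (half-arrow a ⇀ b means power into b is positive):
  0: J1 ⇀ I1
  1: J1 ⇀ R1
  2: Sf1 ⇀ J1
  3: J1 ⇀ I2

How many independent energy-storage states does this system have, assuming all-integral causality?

bond 2 stroke→Sf1  (Sf1 fixes flow; stroke at Sf1)
bond 0 stroke→I1  (I1 outputs flow p/I1)
bond 3 stroke→I2  (I2 outputs flow p/I2)
bond 1 stroke→J1  (closing 0-jn rule on J1)

2  (I1, I2 all integral)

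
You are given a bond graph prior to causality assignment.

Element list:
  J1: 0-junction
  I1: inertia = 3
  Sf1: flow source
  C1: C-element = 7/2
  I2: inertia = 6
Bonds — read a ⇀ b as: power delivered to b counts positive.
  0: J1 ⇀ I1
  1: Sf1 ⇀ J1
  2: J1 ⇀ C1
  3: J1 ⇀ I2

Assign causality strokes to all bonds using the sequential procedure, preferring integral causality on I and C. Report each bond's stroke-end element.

β1 →Sf1  (Sf1 (Sf) sets flow on bond)
β0 →I1  (I1 outputs flow p/I1)
β2 →J1  (prefer integral on C1)
β3 →I2  (0-jn J1 has e-setter on 2)

bond 0 stroke→I1
bond 1 stroke→Sf1
bond 2 stroke→J1
bond 3 stroke→I2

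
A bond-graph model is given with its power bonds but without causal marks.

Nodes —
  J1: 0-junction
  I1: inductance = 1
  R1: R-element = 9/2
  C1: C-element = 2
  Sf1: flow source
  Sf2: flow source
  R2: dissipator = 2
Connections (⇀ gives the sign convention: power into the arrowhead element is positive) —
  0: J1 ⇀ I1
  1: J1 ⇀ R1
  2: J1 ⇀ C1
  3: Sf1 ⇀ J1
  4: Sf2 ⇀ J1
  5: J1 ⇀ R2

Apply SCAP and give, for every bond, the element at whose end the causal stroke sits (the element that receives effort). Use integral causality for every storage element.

bond 3 |Sf1  (Sf1 fixes flow; stroke at Sf1)
bond 4 |Sf2  (Sf2: flow source, stroke at near end)
bond 0 |I1  (I1: I, integral causality)
bond 2 |J1  (C1: C, integral causality)
bond 1 |R1  (J1: bond 2 brought effort, rest push out)
bond 5 |R2  (common-e at J1 fixed by 2)

b0 stroke→I1
b1 stroke→R1
b2 stroke→J1
b3 stroke→Sf1
b4 stroke→Sf2
b5 stroke→R2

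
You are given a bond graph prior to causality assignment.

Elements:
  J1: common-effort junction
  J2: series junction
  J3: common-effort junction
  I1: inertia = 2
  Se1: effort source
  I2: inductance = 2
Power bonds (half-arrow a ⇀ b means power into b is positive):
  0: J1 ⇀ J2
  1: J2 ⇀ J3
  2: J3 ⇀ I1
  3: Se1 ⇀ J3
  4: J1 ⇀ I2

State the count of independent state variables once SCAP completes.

#3 stroke→J3  (Se1: effort source, stroke at far end)
#1 stroke→J2  (J3 effort already set via bond 3)
#2 stroke→I1  (J3: bond 3 brought effort, rest push out)
#0 stroke→J1  (J2 needs exactly one f-in)
#4 stroke→I2  (J1 effort already set via bond 0)

2  (I1, I2 all integral)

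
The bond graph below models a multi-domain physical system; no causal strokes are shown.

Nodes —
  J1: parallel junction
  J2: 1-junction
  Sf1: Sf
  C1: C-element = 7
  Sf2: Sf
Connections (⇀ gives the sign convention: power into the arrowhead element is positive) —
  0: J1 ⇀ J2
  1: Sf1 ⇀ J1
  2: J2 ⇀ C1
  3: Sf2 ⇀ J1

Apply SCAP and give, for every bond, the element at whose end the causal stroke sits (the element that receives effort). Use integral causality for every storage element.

b0 stroke→J1
b1 stroke→Sf1
b2 stroke→J2
b3 stroke→Sf2

#1 |Sf1  (Sf1 (Sf) sets flow on bond)
#3 |Sf2  (Sf2 fixes flow; stroke at Sf2)
#0 |J1  (closing 0-jn rule on J1)
#2 |J2  (J2: bond 0 brought flow, rest push out)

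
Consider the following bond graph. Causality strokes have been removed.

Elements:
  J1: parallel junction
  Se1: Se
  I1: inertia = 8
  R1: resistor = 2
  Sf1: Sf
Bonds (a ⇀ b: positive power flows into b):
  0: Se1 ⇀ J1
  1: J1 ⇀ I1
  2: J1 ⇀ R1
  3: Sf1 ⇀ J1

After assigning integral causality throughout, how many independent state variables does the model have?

1  (I1 all integral)

#0 |J1  (Se1 fixes effort; stroke away)
#3 |Sf1  (Sf1 fixes flow; stroke at Sf1)
#1 |I1  (common-e at J1 fixed by 0)
#2 |R1  (J1: bond 0 brought effort, rest push out)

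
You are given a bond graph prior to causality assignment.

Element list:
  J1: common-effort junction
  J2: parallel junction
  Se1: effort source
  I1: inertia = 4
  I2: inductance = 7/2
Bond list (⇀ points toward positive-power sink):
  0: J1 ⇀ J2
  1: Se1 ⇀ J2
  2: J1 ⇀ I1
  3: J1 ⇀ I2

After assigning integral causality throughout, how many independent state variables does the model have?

2  (I1, I2 all integral)

β1 |J2  (source Se1 imposes e)
β0 |J1  (0-jn J2 has e-setter on 1)
β2 |I1  (J1: bond 0 brought effort, rest push out)
β3 |I2  (J1 effort already set via bond 0)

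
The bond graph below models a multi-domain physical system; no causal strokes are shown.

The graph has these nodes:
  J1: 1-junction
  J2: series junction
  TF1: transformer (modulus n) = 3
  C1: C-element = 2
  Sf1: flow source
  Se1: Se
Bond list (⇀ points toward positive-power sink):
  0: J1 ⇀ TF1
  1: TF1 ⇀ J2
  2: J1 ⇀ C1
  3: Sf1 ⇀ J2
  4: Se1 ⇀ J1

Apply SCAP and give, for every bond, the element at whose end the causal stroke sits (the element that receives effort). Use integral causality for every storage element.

β3 stroke→Sf1  (Sf1 (Sf) sets flow on bond)
β4 stroke→J1  (Se1 fixes effort; stroke away)
β1 stroke→J2  (J2 flow already set via bond 3)
β0 stroke→TF1  (TF TF1: opposite of bond 1)
β2 stroke→J1  (common-f at J1 fixed by 0)

#0 |TF1
#1 |J2
#2 |J1
#3 |Sf1
#4 |J1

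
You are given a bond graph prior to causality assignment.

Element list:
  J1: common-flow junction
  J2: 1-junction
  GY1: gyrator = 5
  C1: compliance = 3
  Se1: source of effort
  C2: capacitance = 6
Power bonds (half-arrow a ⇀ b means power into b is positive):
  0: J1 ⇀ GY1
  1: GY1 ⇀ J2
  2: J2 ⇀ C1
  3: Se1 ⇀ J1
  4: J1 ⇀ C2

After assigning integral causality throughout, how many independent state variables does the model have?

bond 3 |J1  (Se1 fixes effort; stroke away)
bond 2 |J2  (prefer integral on C1)
bond 1 |GY1  (closing 1-jn rule on J2)
bond 0 |GY1  (GY1 both-in/both-out from 1)
bond 4 |J1  (common-f at J1 fixed by 0)

2  (C1, C2 all integral)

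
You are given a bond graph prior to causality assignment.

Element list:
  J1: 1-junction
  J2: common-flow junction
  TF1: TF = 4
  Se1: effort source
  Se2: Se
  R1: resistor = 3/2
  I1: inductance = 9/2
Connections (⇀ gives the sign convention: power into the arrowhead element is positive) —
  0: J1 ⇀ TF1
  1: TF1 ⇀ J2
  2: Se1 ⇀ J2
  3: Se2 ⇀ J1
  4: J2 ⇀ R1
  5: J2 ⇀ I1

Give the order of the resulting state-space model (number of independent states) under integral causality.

bond 2 stroke→J2  (source Se1 imposes e)
bond 3 stroke→J1  (source Se2 imposes e)
bond 0 stroke→TF1  (J1: last free bond brings flow in)
bond 1 stroke→J2  (TF1 one-in-one-out from 0)
bond 5 stroke→I1  (I1 integral (f out))
bond 4 stroke→J2  (J2: bond 5 brought flow, rest push out)

1  (I1 all integral)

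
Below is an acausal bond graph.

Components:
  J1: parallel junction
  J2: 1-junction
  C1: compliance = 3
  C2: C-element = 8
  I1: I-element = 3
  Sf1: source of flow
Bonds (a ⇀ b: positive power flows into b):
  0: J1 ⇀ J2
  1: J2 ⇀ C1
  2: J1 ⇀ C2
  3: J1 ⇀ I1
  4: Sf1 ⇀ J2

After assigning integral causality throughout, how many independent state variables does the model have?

3  (C1, C2, I1 all integral)

#4 →Sf1  (source Sf1 imposes f)
#0 →J2  (common-f at J2 fixed by 4)
#1 →J2  (1-jn J2 has f-setter on 4)
#2 →J1  (prefer integral on C2)
#3 →I1  (J1: bond 2 brought effort, rest push out)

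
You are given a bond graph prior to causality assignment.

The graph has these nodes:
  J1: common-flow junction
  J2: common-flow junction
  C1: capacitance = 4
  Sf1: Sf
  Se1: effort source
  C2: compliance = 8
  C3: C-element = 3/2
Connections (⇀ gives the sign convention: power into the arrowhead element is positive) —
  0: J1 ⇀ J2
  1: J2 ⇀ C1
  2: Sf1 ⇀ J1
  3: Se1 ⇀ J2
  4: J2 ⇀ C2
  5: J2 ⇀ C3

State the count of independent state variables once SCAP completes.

3  (C1, C2, C3 all integral)

#2 |Sf1  (Sf1: flow source, stroke at near end)
#3 |J2  (Se1 fixes effort; stroke away)
#0 |J1  (1-jn J1 has f-setter on 2)
#1 |J2  (common-f at J2 fixed by 0)
#4 |J2  (1-jn J2 has f-setter on 0)
#5 |J2  (common-f at J2 fixed by 0)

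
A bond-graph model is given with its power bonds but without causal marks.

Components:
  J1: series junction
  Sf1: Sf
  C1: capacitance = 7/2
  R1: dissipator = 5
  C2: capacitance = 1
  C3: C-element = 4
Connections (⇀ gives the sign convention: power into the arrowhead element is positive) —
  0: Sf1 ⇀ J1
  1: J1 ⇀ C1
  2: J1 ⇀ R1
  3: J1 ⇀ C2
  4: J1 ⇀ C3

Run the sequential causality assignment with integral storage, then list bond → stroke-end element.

b0 stroke→Sf1
b1 stroke→J1
b2 stroke→J1
b3 stroke→J1
b4 stroke→J1

bond 0 |Sf1  (Sf1: flow source, stroke at near end)
bond 1 |J1  (common-f at J1 fixed by 0)
bond 2 |J1  (1-jn J1 has f-setter on 0)
bond 3 |J1  (1-jn J1 has f-setter on 0)
bond 4 |J1  (common-f at J1 fixed by 0)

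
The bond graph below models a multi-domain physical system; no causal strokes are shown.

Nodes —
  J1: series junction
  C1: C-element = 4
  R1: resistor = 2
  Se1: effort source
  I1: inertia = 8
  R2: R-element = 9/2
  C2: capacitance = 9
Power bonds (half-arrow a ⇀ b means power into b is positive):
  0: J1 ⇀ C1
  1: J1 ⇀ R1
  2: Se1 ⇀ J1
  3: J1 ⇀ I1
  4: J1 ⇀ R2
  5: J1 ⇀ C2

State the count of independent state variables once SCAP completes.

β2 stroke→J1  (source Se1 imposes e)
β0 stroke→J1  (C1: C, integral causality)
β3 stroke→I1  (I1 outputs flow p/I1)
β1 stroke→J1  (common-f at J1 fixed by 3)
β4 stroke→J1  (common-f at J1 fixed by 3)
β5 stroke→J1  (J1 flow already set via bond 3)

3  (C1, C2, I1 all integral)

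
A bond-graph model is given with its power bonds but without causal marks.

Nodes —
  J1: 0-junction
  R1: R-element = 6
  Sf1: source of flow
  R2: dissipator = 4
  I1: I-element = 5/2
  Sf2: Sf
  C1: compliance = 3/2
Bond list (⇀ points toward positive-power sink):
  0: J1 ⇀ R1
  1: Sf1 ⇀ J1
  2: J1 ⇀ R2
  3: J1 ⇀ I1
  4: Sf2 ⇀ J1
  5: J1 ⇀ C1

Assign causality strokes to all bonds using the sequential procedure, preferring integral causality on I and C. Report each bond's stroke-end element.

bond 1 →Sf1  (Sf1: flow source, stroke at near end)
bond 4 →Sf2  (Sf2 fixes flow; stroke at Sf2)
bond 3 →I1  (I1 integral (f out))
bond 5 →J1  (prefer integral on C1)
bond 0 →R1  (0-jn J1 has e-setter on 5)
bond 2 →R2  (J1 effort already set via bond 5)

β0 |R1
β1 |Sf1
β2 |R2
β3 |I1
β4 |Sf2
β5 |J1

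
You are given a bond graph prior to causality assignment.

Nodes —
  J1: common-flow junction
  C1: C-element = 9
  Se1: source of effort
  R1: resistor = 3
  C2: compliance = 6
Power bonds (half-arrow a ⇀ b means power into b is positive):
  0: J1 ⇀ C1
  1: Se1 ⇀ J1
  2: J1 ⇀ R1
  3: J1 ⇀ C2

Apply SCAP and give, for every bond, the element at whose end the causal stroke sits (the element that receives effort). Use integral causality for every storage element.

bond 0 stroke at J1
bond 1 stroke at J1
bond 2 stroke at R1
bond 3 stroke at J1

β1 |J1  (Se1 fixes effort; stroke away)
β0 |J1  (C1: C, integral causality)
β3 |J1  (prefer integral on C2)
β2 |R1  (closing 1-jn rule on J1)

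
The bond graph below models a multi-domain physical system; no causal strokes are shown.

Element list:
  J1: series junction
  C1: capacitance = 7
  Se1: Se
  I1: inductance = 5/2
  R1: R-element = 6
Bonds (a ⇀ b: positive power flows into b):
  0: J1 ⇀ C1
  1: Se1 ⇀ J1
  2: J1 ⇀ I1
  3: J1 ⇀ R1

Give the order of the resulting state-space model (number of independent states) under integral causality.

bond 1 stroke at J1  (Se1 (Se) sets effort on bond)
bond 0 stroke at J1  (C1 outputs effort q/C1)
bond 2 stroke at I1  (prefer integral on I1)
bond 3 stroke at J1  (1-jn J1 has f-setter on 2)

2  (C1, I1 all integral)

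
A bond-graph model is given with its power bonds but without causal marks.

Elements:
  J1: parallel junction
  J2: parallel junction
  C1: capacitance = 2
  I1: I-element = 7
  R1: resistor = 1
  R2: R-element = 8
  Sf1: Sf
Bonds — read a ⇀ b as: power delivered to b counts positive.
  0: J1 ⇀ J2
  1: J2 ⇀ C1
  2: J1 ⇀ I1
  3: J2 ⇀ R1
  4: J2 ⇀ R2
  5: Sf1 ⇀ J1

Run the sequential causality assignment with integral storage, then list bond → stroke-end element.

bond 0 →J1
bond 1 →J2
bond 2 →I1
bond 3 →R1
bond 4 →R2
bond 5 →Sf1

b5 stroke→Sf1  (Sf1 (Sf) sets flow on bond)
b1 stroke→J2  (prefer integral on C1)
b0 stroke→J1  (0-jn J2 has e-setter on 1)
b3 stroke→R1  (J2: bond 1 brought effort, rest push out)
b4 stroke→R2  (J2: bond 1 brought effort, rest push out)
b2 stroke→I1  (J1: bond 0 brought effort, rest push out)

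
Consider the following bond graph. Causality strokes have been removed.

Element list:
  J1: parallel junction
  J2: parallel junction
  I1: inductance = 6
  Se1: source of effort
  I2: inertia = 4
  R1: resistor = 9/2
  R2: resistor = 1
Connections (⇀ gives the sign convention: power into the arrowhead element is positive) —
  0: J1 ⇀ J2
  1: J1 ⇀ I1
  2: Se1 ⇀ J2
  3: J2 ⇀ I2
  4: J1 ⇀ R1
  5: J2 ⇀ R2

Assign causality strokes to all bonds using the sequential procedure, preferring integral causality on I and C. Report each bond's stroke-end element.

b0 |J1
b1 |I1
b2 |J2
b3 |I2
b4 |R1
b5 |R2

b2 stroke→J2  (Se1: effort source, stroke at far end)
b0 stroke→J1  (J2 effort already set via bond 2)
b3 stroke→I2  (common-e at J2 fixed by 2)
b5 stroke→R2  (common-e at J2 fixed by 2)
b1 stroke→I1  (0-jn J1 has e-setter on 0)
b4 stroke→R1  (J1: bond 0 brought effort, rest push out)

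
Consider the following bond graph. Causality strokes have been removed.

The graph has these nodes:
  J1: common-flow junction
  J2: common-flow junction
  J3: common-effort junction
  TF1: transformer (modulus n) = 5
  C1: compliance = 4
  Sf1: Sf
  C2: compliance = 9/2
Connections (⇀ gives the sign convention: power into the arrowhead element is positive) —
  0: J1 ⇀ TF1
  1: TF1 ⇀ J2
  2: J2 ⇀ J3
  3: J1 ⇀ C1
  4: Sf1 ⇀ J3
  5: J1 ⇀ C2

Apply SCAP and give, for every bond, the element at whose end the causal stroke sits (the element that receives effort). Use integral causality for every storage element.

β4 stroke at Sf1  (source Sf1 imposes f)
β2 stroke at J3  (only one effort-in slot at J3)
β1 stroke at J2  (J2 flow already set via bond 2)
β0 stroke at TF1  (TF1 one-in-one-out from 1)
β3 stroke at J1  (J1: bond 0 brought flow, rest push out)
β5 stroke at J1  (J1: bond 0 brought flow, rest push out)

bond 0 stroke at TF1
bond 1 stroke at J2
bond 2 stroke at J3
bond 3 stroke at J1
bond 4 stroke at Sf1
bond 5 stroke at J1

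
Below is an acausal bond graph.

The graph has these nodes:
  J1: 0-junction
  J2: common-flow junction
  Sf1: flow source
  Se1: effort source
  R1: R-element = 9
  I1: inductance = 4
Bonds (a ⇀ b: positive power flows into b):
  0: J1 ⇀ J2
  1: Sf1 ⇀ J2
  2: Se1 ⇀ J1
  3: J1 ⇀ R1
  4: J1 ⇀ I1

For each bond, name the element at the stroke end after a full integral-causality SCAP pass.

#1 →Sf1  (Sf1 (Sf) sets flow on bond)
#2 →J1  (Se1: effort source, stroke at far end)
#0 →J2  (common-e at J1 fixed by 2)
#3 →R1  (J1 effort already set via bond 2)
#4 →I1  (J1: bond 2 brought effort, rest push out)

#0 |J2
#1 |Sf1
#2 |J1
#3 |R1
#4 |I1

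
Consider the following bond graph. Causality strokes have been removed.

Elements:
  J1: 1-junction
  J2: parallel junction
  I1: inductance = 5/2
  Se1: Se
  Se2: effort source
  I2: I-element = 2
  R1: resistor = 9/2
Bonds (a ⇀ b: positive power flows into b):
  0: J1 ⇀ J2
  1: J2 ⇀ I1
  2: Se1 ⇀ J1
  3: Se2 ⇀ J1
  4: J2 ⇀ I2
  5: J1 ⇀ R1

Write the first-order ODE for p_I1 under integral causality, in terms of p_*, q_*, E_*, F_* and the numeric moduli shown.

#2 stroke→J1  (Se1 (Se) sets effort on bond)
#3 stroke→J1  (Se2 fixes effort; stroke away)
#1 stroke→I1  (I1: I, integral causality)
#4 stroke→I2  (I2: I, integral causality)
#0 stroke→J2  (J2: last free bond brings effort in)
#5 stroke→J1  (J1 flow already set via bond 0)

dp_I1/dt = E_Se1 + E_Se2 - 9*p_I1/5 - 9*p_I2/4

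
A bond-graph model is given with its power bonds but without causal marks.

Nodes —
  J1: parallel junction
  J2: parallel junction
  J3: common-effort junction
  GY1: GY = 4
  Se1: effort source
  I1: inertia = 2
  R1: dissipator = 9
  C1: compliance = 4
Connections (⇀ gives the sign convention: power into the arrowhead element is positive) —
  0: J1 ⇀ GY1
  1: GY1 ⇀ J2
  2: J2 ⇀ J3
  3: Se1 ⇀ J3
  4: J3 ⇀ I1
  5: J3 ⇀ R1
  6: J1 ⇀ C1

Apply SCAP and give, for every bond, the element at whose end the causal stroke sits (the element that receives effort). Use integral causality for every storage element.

β0 stroke at GY1
β1 stroke at GY1
β2 stroke at J2
β3 stroke at J3
β4 stroke at I1
β5 stroke at R1
β6 stroke at J1

b3 stroke at J3  (Se1 fixes effort; stroke away)
b2 stroke at J2  (J3: bond 3 brought effort, rest push out)
b4 stroke at I1  (J3: bond 3 brought effort, rest push out)
b5 stroke at R1  (0-jn J3 has e-setter on 3)
b1 stroke at GY1  (common-e at J2 fixed by 2)
b0 stroke at GY1  (GY1 both-in/both-out from 1)
b6 stroke at J1  (J1: last free bond brings effort in)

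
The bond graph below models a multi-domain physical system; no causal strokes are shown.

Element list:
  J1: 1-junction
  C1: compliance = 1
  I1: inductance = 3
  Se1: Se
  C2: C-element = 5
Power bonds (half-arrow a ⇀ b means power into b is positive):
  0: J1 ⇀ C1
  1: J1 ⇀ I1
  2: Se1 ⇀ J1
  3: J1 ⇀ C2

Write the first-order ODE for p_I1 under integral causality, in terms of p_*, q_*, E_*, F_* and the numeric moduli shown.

#2 stroke→J1  (Se1 fixes effort; stroke away)
#0 stroke→J1  (C1: C, integral causality)
#1 stroke→I1  (I1 integral (f out))
#3 stroke→J1  (J1 flow already set via bond 1)

dp_I1/dt = E_Se1 - q_C1 - q_C2/5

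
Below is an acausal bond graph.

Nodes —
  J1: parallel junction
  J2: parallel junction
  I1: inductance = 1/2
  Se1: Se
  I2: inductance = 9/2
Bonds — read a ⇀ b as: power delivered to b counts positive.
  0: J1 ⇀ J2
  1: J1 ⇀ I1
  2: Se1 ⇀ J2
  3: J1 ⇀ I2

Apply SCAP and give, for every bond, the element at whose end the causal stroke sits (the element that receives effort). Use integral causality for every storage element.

β2 stroke at J2  (Se1 fixes effort; stroke away)
β0 stroke at J1  (0-jn J2 has e-setter on 2)
β1 stroke at I1  (J1 effort already set via bond 0)
β3 stroke at I2  (J1 effort already set via bond 0)

bond 0 →J1
bond 1 →I1
bond 2 →J2
bond 3 →I2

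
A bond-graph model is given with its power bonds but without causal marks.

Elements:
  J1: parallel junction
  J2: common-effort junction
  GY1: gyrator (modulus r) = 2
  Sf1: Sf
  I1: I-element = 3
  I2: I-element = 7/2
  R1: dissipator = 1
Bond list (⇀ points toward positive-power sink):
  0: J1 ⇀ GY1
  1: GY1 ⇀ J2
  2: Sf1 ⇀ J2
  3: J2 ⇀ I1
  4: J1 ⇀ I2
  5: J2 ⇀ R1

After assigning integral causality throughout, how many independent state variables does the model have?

β2 →Sf1  (Sf1 (Sf) sets flow on bond)
β3 →I1  (I1: I, integral causality)
β4 →I2  (I2 outputs flow p/I2)
β0 →J1  (J1: last free bond brings effort in)
β1 →J2  (GY GY1: same side as bond 0)
β5 →R1  (common-e at J2 fixed by 1)

2  (I1, I2 all integral)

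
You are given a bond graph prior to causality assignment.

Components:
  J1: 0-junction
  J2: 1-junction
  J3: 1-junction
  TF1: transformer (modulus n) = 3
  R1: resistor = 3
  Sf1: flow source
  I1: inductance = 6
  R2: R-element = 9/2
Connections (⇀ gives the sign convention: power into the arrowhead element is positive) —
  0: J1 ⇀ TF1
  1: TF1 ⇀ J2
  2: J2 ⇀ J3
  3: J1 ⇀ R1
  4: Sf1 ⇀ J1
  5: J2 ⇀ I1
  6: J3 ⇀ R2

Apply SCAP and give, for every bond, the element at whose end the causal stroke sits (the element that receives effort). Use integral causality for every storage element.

b0 stroke→TF1
b1 stroke→J2
b2 stroke→J2
b3 stroke→J1
b4 stroke→Sf1
b5 stroke→I1
b6 stroke→J3

bond 4 stroke at Sf1  (source Sf1 imposes f)
bond 5 stroke at I1  (prefer integral on I1)
bond 1 stroke at J2  (J2: bond 5 brought flow, rest push out)
bond 2 stroke at J2  (J2 flow already set via bond 5)
bond 6 stroke at J3  (J3 flow already set via bond 2)
bond 0 stroke at TF1  (TF TF1: opposite of bond 1)
bond 3 stroke at J1  (J1 needs exactly one e-in)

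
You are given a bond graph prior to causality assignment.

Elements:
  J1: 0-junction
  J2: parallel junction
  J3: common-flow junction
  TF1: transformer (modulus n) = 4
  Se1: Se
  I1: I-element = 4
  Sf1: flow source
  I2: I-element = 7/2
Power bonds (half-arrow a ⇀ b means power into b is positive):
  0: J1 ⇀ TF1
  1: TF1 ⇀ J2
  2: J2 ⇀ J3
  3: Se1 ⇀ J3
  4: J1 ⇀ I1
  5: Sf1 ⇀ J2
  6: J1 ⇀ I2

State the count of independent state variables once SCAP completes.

β3 stroke→J3  (Se1 (Se) sets effort on bond)
β5 stroke→Sf1  (Sf1 fixes flow; stroke at Sf1)
β2 stroke→J2  (J3 needs exactly one f-in)
β1 stroke→TF1  (J2: bond 2 brought effort, rest push out)
β0 stroke→J1  (TF TF1: opposite of bond 1)
β4 stroke→I1  (common-e at J1 fixed by 0)
β6 stroke→I2  (common-e at J1 fixed by 0)

2  (I1, I2 all integral)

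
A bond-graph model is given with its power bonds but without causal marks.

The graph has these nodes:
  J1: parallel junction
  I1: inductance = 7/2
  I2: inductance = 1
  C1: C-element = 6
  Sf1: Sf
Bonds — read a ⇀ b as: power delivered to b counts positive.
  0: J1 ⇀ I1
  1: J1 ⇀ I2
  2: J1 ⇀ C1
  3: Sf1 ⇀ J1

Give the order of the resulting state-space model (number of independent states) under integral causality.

3  (C1, I1, I2 all integral)

b3 stroke at Sf1  (source Sf1 imposes f)
b0 stroke at I1  (I1 outputs flow p/I1)
b1 stroke at I2  (prefer integral on I2)
b2 stroke at J1  (only one effort-in slot at J1)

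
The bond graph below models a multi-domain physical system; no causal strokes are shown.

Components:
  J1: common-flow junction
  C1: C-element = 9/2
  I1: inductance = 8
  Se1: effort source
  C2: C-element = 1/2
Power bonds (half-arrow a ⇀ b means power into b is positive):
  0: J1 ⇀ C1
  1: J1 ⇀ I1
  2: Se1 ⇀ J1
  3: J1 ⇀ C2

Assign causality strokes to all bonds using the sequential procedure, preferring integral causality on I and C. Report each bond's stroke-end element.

b0 stroke→J1
b1 stroke→I1
b2 stroke→J1
b3 stroke→J1

b2 →J1  (source Se1 imposes e)
b0 →J1  (prefer integral on C1)
b1 →I1  (I1 outputs flow p/I1)
b3 →J1  (J1 flow already set via bond 1)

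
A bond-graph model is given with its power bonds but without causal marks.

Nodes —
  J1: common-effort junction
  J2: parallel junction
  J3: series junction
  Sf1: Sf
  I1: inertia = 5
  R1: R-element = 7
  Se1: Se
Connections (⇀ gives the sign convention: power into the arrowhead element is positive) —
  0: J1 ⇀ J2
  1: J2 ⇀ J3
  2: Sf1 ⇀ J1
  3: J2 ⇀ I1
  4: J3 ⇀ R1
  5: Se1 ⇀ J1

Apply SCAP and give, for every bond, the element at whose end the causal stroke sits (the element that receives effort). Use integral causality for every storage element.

β0 →J2
β1 →J3
β2 →Sf1
β3 →I1
β4 →R1
β5 →J1

b2 stroke→Sf1  (source Sf1 imposes f)
b5 stroke→J1  (Se1 fixes effort; stroke away)
b0 stroke→J2  (common-e at J1 fixed by 5)
b1 stroke→J3  (J2 effort already set via bond 0)
b3 stroke→I1  (J2: bond 0 brought effort, rest push out)
b4 stroke→R1  (J3 needs exactly one f-in)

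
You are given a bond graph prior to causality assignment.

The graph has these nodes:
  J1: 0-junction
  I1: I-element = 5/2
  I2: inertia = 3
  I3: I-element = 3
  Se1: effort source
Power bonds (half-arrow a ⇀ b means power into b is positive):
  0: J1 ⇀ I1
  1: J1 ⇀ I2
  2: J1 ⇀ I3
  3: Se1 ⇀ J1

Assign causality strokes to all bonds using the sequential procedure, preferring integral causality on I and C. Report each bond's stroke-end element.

β0 →I1
β1 →I2
β2 →I3
β3 →J1

b3 →J1  (Se1: effort source, stroke at far end)
b0 →I1  (common-e at J1 fixed by 3)
b1 →I2  (J1 effort already set via bond 3)
b2 →I3  (common-e at J1 fixed by 3)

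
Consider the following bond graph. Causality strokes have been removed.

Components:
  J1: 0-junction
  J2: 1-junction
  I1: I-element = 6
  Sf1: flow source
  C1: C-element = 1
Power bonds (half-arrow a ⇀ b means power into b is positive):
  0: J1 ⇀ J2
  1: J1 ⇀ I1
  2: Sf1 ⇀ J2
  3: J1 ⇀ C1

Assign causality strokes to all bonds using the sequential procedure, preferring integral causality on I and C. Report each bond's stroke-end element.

bond 2 stroke at Sf1  (Sf1 fixes flow; stroke at Sf1)
bond 0 stroke at J2  (J2 flow already set via bond 2)
bond 1 stroke at I1  (I1 integral (f out))
bond 3 stroke at J1  (J1: last free bond brings effort in)

β0 |J2
β1 |I1
β2 |Sf1
β3 |J1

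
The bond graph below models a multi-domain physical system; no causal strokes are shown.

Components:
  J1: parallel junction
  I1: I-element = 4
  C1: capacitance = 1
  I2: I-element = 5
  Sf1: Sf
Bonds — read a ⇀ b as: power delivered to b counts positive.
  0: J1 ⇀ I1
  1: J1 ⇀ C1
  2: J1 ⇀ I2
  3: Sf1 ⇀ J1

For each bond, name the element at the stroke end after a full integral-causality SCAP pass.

#0 stroke at I1
#1 stroke at J1
#2 stroke at I2
#3 stroke at Sf1

#3 |Sf1  (source Sf1 imposes f)
#0 |I1  (prefer integral on I1)
#1 |J1  (prefer integral on C1)
#2 |I2  (common-e at J1 fixed by 1)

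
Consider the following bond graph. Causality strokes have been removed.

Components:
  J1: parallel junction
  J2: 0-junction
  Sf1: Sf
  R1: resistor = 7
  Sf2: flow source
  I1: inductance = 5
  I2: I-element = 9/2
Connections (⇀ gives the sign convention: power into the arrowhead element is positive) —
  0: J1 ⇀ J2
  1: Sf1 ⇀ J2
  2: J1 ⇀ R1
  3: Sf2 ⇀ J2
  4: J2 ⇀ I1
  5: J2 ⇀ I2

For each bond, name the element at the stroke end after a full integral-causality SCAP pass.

#0 stroke at J2
#1 stroke at Sf1
#2 stroke at J1
#3 stroke at Sf2
#4 stroke at I1
#5 stroke at I2

bond 1 |Sf1  (Sf1 (Sf) sets flow on bond)
bond 3 |Sf2  (Sf2 fixes flow; stroke at Sf2)
bond 4 |I1  (I1 outputs flow p/I1)
bond 5 |I2  (I2 outputs flow p/I2)
bond 0 |J2  (closing 0-jn rule on J2)
bond 2 |J1  (J1: last free bond brings effort in)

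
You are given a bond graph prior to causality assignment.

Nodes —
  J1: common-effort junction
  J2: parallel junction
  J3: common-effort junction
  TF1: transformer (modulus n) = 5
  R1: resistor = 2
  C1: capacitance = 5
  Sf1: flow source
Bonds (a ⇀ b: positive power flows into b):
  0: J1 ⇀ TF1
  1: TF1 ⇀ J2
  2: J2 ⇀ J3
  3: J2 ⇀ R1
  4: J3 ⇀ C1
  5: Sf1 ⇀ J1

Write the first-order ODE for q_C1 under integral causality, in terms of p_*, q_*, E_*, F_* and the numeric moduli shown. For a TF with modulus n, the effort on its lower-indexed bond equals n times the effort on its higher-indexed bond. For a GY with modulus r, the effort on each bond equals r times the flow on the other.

#5 stroke at Sf1  (Sf1 fixes flow; stroke at Sf1)
#0 stroke at J1  (only one effort-in slot at J1)
#1 stroke at TF1  (TF1 one-in-one-out from 0)
#4 stroke at J3  (C1 outputs effort q/C1)
#2 stroke at J2  (J3: bond 4 brought effort, rest push out)
#3 stroke at R1  (J2: bond 2 brought effort, rest push out)

dq_C1/dt = 5*F_Sf1 - q_C1/10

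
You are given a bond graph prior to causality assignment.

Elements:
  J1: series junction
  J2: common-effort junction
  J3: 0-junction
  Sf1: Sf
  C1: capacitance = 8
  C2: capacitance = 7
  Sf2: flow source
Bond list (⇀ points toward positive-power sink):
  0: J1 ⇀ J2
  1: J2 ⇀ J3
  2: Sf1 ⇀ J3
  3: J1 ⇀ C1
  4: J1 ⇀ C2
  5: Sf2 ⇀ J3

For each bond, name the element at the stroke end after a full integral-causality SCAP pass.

bond 0 stroke→J2
bond 1 stroke→J3
bond 2 stroke→Sf1
bond 3 stroke→J1
bond 4 stroke→J1
bond 5 stroke→Sf2

β2 →Sf1  (source Sf1 imposes f)
β5 →Sf2  (Sf2 (Sf) sets flow on bond)
β1 →J3  (J3 needs exactly one e-in)
β0 →J2  (closing 0-jn rule on J2)
β3 →J1  (common-f at J1 fixed by 0)
β4 →J1  (1-jn J1 has f-setter on 0)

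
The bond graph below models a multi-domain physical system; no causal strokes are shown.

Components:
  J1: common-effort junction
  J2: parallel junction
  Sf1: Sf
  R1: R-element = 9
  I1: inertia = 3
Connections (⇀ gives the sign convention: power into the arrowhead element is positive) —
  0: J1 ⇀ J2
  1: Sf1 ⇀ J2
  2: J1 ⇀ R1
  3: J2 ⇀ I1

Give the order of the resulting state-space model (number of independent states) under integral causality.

bond 1 |Sf1  (Sf1 (Sf) sets flow on bond)
bond 3 |I1  (I1 integral (f out))
bond 0 |J2  (J2: last free bond brings effort in)
bond 2 |J1  (J1: last free bond brings effort in)

1  (I1 all integral)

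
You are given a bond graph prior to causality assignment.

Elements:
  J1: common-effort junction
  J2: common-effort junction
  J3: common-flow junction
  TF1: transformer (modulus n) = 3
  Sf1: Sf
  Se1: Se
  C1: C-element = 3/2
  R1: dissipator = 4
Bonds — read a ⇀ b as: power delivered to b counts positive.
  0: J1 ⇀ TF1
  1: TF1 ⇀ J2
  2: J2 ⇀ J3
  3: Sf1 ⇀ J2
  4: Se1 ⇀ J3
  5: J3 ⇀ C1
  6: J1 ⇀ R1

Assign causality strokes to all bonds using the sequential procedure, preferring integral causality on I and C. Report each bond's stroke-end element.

bond 3 stroke→Sf1  (Sf1 fixes flow; stroke at Sf1)
bond 4 stroke→J3  (Se1: effort source, stroke at far end)
bond 5 stroke→J3  (prefer integral on C1)
bond 2 stroke→J2  (only one flow-in slot at J3)
bond 1 stroke→TF1  (0-jn J2 has e-setter on 2)
bond 0 stroke→J1  (through TF1, causality passes straight; one stroke at TF1)
bond 6 stroke→R1  (0-jn J1 has e-setter on 0)

β0 →J1
β1 →TF1
β2 →J2
β3 →Sf1
β4 →J3
β5 →J3
β6 →R1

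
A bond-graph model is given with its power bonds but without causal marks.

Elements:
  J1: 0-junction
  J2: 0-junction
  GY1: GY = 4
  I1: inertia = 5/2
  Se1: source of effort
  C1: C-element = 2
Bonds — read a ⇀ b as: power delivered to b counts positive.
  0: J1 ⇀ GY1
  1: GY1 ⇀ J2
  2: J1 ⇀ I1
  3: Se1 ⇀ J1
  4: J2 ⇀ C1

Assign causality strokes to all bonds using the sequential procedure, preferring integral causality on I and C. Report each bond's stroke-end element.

β0 stroke at GY1
β1 stroke at GY1
β2 stroke at I1
β3 stroke at J1
β4 stroke at J2

#3 →J1  (Se1: effort source, stroke at far end)
#0 →GY1  (J1 effort already set via bond 3)
#2 →I1  (J1 effort already set via bond 3)
#1 →GY1  (GY GY1: same side as bond 0)
#4 →J2  (only one effort-in slot at J2)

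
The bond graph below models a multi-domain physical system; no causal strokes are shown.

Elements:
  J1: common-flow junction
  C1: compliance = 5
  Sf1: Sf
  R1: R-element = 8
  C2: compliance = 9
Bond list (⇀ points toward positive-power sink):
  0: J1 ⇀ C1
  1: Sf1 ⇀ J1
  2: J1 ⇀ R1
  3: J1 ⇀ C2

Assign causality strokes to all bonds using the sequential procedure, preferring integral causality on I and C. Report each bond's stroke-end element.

b0 stroke at J1
b1 stroke at Sf1
b2 stroke at J1
b3 stroke at J1

b1 stroke→Sf1  (Sf1: flow source, stroke at near end)
b0 stroke→J1  (1-jn J1 has f-setter on 1)
b2 stroke→J1  (J1 flow already set via bond 1)
b3 stroke→J1  (J1: bond 1 brought flow, rest push out)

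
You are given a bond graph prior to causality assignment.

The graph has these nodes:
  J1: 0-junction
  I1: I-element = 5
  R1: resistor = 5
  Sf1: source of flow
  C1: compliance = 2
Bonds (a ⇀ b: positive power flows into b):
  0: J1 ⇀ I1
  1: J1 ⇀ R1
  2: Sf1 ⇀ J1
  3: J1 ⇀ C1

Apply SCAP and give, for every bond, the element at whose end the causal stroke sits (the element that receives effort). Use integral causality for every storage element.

β2 stroke at Sf1  (source Sf1 imposes f)
β0 stroke at I1  (I1: I, integral causality)
β3 stroke at J1  (C1 outputs effort q/C1)
β1 stroke at R1  (J1 effort already set via bond 3)

b0 |I1
b1 |R1
b2 |Sf1
b3 |J1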